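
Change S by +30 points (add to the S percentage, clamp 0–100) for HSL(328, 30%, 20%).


Original S = 30%
Adjustment = +30 percentage points
New S = 30 + (30) = 60
Clamp to [0, 100] → 60
= HSL(328°, 60%, 20%)


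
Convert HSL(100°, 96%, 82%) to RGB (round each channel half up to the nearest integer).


H=100°, S=0.96, L=0.82
C = (1-|2L-1|)×S = (1-|0.64|)×0.96 = 0.3456
H' = H/60 = 100/60 ≈ 1.6667; X = C×(1-|H' mod 2 - 1|) = 0.1152
m = L - C/2 = 0.82 - 0.1728 = 0.6472
Sector ⌊H'⌋ = 1 → (R',G',B') = (0.1152, 0.3456, 0.0)
RGB = ((R'+m)×255, (G'+m)×255, (B'+m)×255) = (194.412, 253.164, 165.036)
Round half up → RGB(194, 253, 165)


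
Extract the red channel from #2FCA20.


Color: #2FCA20
R = 2F = 47
G = CA = 202
B = 20 = 32
Red = 47


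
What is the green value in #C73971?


Color: #C73971
R = C7 = 199
G = 39 = 57
B = 71 = 113
Green = 57


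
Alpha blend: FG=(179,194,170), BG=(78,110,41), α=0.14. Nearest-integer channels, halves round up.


C = α×F + (1-α)×B, with 1-α = 0.86
R: 0.14×179 + 0.86×78 = 25.06 + 67.08 = 92.14 → 92
G: 0.14×194 + 0.86×110 = 27.16 + 94.60 = 121.76 → 122
B: 0.14×170 + 0.86×41 = 23.80 + 35.26 = 59.06 → 59
= RGB(92, 122, 59)


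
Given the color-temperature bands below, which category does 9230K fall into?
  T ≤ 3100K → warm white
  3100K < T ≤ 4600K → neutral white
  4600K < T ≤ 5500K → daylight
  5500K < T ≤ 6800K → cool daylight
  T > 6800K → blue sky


Temperature: 9230K
9230K > 6800K → blue sky
Classification: blue sky


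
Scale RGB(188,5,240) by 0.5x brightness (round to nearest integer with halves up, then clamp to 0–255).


Multiply each channel by 0.5, round half up, clamp to [0, 255]
R: 188×0.5 = 94
G: 5×0.5 = 2.5 → round → 3
B: 240×0.5 = 120
= RGB(94, 3, 120)


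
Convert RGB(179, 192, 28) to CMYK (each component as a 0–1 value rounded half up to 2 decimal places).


R'=179/255≈0.7020, G'=192/255≈0.7529, B'=28/255≈0.1098
K = 1 - max(R',G',B') = 1 - 192/255 = 63/255 = 0.24705… → 0.25
(1-R'-K)/(1-K) simplifies to (max-R)/max with max = 192:
C = (192-179)/192 = 13/192 = 0.06770… → 0.07
M = (192-192)/192 = 0/192 = 0 → 0.00
Y = (192-28)/192 = 164/192 = 0.85416… → 0.85
= CMYK(0.07, 0.00, 0.85, 0.25)


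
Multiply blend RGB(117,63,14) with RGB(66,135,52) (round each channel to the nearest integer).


Multiply: C = A×B/255, rounded to nearest integer
R: 117×66/255 = 7722/255 ≈ 30.282 → 30
G: 63×135/255 = 8505/255 ≈ 33.353 → 33
B: 14×52/255 = 728/255 ≈ 2.855 → 3
= RGB(30, 33, 3)


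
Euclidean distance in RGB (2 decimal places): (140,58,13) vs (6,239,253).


d = √[(R₁-R₂)² + (G₁-G₂)² + (B₁-B₂)²]
d = √[(140-6)² + (58-239)² + (13-253)²]
d = √[17956 + 32761 + 57600]
d = √108317
d ≈ 329.12


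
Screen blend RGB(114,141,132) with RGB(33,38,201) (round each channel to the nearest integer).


Screen: C = 255 - (255-A)×(255-B)/255, rounded to nearest integer
R: 255 - (255-114)×(255-33)/255 = 255 - 31302/255 ≈ 255 - 122.753 = 132.247 → 132
G: 255 - (255-141)×(255-38)/255 = 255 - 24738/255 ≈ 255 - 97.012 = 157.988 → 158
B: 255 - (255-132)×(255-201)/255 = 255 - 6642/255 ≈ 255 - 26.047 = 228.953 → 229
= RGB(132, 158, 229)


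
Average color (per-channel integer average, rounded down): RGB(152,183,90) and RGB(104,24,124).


Midpoint: each channel = ⌊(C₁+C₂)/2⌋
R: ⌊(152+104)/2⌋ = 128
G: ⌊(183+24)/2⌋ = 103
B: ⌊(90+124)/2⌋ = 107
= RGB(128, 103, 107)


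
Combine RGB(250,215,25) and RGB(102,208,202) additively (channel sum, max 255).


Additive: each channel = min(255, C₁+C₂)
R: 250+102 = 352 → 255
G: 215+208 = 423 → 255
B: 25+202 = 227 → 227
= RGB(255, 255, 227)


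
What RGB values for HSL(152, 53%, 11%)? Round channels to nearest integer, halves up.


H=152°, S=0.53, L=0.11
C = (1-|2L-1|)×S = (1-|-0.78|)×0.53 = 0.1166
H' = H/60 = 152/60 ≈ 2.5333; X = C×(1-|H' mod 2 - 1|) ≈ 0.0622
m = L - C/2 = 0.11 - 0.0583 = 0.0517
Sector ⌊H'⌋ = 2 → (R',G',B') = (0.0, 0.1166, ≈0.0622)
RGB = ((R'+m)×255, (G'+m)×255, (B'+m)×255) = (13.1835, 42.9165, 29.0411)
Round half up → RGB(13, 43, 29)


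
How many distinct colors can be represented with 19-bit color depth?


Colors = 2^bits = 2^19
= 524,288 colors


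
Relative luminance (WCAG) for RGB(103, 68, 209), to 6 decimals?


Linearize each channel (sRGB transfer function): c = v/255; c_lin = c/12.92 if c ≤ 0.04045, else ((c+0.055)/1.055)^2.4
  R: 103/255 ≈ 0.403922 > 0.04045 → ((0.403922+0.055)/1.055)^2.4 ≈ 0.135633
  G: 68/255 ≈ 0.266667 > 0.04045 → ((0.266667+0.055)/1.055)^2.4 ≈ 0.057805
  B: 209/255 ≈ 0.819608 > 0.04045 → ((0.819608+0.055)/1.055)^2.4 ≈ 0.637597
R_lin = 0.135633, G_lin = 0.057805, B_lin = 0.637597
L = 0.2126×R + 0.7152×G + 0.0722×B
L = 0.2126×0.135633 + 0.7152×0.057805 + 0.0722×0.637597
L ≈ 0.116213


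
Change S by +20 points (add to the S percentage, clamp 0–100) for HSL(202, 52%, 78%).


Original S = 52%
Adjustment = +20 percentage points
New S = 52 + (20) = 72
Clamp to [0, 100] → 72
= HSL(202°, 72%, 78%)


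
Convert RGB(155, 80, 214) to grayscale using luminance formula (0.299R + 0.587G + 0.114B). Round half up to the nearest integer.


Gray = 0.299×R + 0.587×G + 0.114×B
Gray = 0.299×155 + 0.587×80 + 0.114×214
Gray = 46.345 + 46.960 + 24.396
Gray = 117.701 → round half up → 118
Gray = 118


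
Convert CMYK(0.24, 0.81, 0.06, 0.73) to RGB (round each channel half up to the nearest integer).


R = 255 × (1-C) × (1-K) = 255 × 0.76 × 0.27 = 52.326 → 52
G = 255 × (1-M) × (1-K) = 255 × 0.19 × 0.27 = 13.0815 → 13
B = 255 × (1-Y) × (1-K) = 255 × 0.94 × 0.27 = 64.719 → 65
= RGB(52, 13, 65)


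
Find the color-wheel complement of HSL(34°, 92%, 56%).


Complement = opposite side of color wheel = hue + 180°
H' = (34 + 180) mod 360 = 214°
S and L unchanged.
= HSL(214°, 92%, 56%)


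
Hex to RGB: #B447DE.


B4 → 180 (R)
47 → 71 (G)
DE → 222 (B)
= RGB(180, 71, 222)


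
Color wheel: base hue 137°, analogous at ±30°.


Base hue: 137°
Left analog: (137 - 30) mod 360 = 107°
Right analog: (137 + 30) mod 360 = 167°
Analogous hues = 107° and 167°


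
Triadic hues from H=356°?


Triadic: equally spaced at 120° intervals
H1 = 356°
H2 = (356 + 120) mod 360 = 116°
H3 = (356 + 240) mod 360 = 236°
Triadic = 356°, 116°, 236°


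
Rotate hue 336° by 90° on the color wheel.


New hue = (H + rotation) mod 360
New hue = (336 + 90) mod 360
= 426 mod 360
= 66°


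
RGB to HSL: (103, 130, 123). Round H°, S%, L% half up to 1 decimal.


Normalize: R'=103/255≈0.4039, G'=130/255≈0.5098, B'=123/255≈0.4824
Max=130/255, Min=103/255, Δ=Max-Min=27/255
L = (Max+Min)/2 = (130+103)/510 = 233/510 = 0.45686… → L = 45.7%
L ≤ 0.5 → S = Δ/(Max+Min) = 27/(130+103) = 27/233 = 0.11587… → S = 11.6%
(the 1/255 factors cancel in S and H, so raw channel differences can be used)
Max is G' → H = 60 × ((B-R)/Δ + 2) = 60 × ((123-103)/27 + 2)
  20/27 + 2 = 0.7407… + 2 = 2.7407…
  H = 60 × 2.7407… = 164.444…° → H = 164.4°
= HSL(164.4°, 11.6%, 45.7%)


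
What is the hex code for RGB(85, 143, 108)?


R = 85 → 55 (hex)
G = 143 → 8F (hex)
B = 108 → 6C (hex)
Hex = #558F6C


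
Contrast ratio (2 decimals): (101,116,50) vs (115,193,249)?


Linearize each sRGB channel c=v/255: c/12.92 if c ≤ 0.04045 else ((c+0.055)/1.055)^2.4
L = 0.2126×R_lin + 0.7152×G_lin + 0.0722×B_lin
Color 1 (101,116,50):
  R=101: 101/255≈0.3961 > 0.04045 → ((0.3961+0.055)/1.055)^2.4 ≈ 0.13014
  G=116: 116/255≈0.4549 > 0.04045 → ((0.4549+0.055)/1.055)^2.4 ≈ 0.17465
  B=50: 50/255≈0.1961 > 0.04045 → ((0.1961+0.055)/1.055)^2.4 ≈ 0.03190
  L1 = 0.2126×0.13014 + 0.7152×0.17465 + 0.0722×0.03190 ≈ 0.15488
Color 2 (115,193,249):
  R=115: 115/255≈0.4510 > 0.04045 → ((0.4510+0.055)/1.055)^2.4 ≈ 0.17144
  G=193: 193/255≈0.7569 > 0.04045 → ((0.7569+0.055)/1.055)^2.4 ≈ 0.53328
  B=249: 249/255≈0.9765 > 0.04045 → ((0.9765+0.055)/1.055)^2.4 ≈ 0.94731
  L2 = 0.2126×0.17144 + 0.7152×0.53328 + 0.0722×0.94731 ≈ 0.48624
Lighter = 0.48624, Darker = 0.15488
Ratio = (L_lighter + 0.05) / (L_darker + 0.05)
Ratio = (0.48624 + 0.05) / (0.15488 + 0.05) = 0.53624 / 0.20488 ≈ 2.6174
Ratio ≈ 2.62:1


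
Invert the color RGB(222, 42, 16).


Invert: (255-R, 255-G, 255-B)
R: 255-222 = 33
G: 255-42 = 213
B: 255-16 = 239
= RGB(33, 213, 239)


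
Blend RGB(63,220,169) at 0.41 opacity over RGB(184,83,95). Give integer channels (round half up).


C = α×F + (1-α)×B, with 1-α = 0.59
R: 0.41×63 + 0.59×184 = 25.83 + 108.56 = 134.39 → 134
G: 0.41×220 + 0.59×83 = 90.20 + 48.97 = 139.17 → 139
B: 0.41×169 + 0.59×95 = 69.29 + 56.05 = 125.34 → 125
= RGB(134, 139, 125)


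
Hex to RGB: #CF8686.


CF → 207 (R)
86 → 134 (G)
86 → 134 (B)
= RGB(207, 134, 134)


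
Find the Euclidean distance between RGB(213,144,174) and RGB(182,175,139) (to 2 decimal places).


d = √[(R₁-R₂)² + (G₁-G₂)² + (B₁-B₂)²]
d = √[(213-182)² + (144-175)² + (174-139)²]
d = √[961 + 961 + 1225]
d = √3147
d ≈ 56.10


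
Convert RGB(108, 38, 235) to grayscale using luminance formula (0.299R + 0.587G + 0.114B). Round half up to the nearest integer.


Gray = 0.299×R + 0.587×G + 0.114×B
Gray = 0.299×108 + 0.587×38 + 0.114×235
Gray = 32.292 + 22.306 + 26.790
Gray = 81.388 → round half up → 81
Gray = 81


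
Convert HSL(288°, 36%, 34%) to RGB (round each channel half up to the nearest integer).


H=288°, S=0.36, L=0.34
C = (1-|2L-1|)×S = (1-|-0.32|)×0.36 = 0.2448
H' = H/60 = 288/60 ≈ 4.8000; X = C×(1-|H' mod 2 - 1|) = 0.19584
m = L - C/2 = 0.34 - 0.1224 = 0.2176
Sector ⌊H'⌋ = 4 → (R',G',B') = (0.19584, 0.0, 0.2448)
RGB = ((R'+m)×255, (G'+m)×255, (B'+m)×255) = (105.4272, 55.488, 117.912)
Round half up → RGB(105, 55, 118)


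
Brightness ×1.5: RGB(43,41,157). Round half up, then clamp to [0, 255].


Multiply each channel by 1.5, round half up, clamp to [0, 255]
R: 43×1.5 = 64.5 → round → 65
G: 41×1.5 = 61.5 → round → 62
B: 157×1.5 = 235.5 → round → 236
= RGB(65, 62, 236)


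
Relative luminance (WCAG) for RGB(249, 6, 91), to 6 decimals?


Linearize each channel (sRGB transfer function): c = v/255; c_lin = c/12.92 if c ≤ 0.04045, else ((c+0.055)/1.055)^2.4
  R: 249/255 ≈ 0.976471 > 0.04045 → ((0.976471+0.055)/1.055)^2.4 ≈ 0.947307
  G: 6/255 ≈ 0.023529 ≤ 0.04045 → 0.023529/12.92 ≈ 0.001821
  B: 91/255 ≈ 0.356863 > 0.04045 → ((0.356863+0.055)/1.055)^2.4 ≈ 0.104616
R_lin = 0.947307, G_lin = 0.001821, B_lin = 0.104616
L = 0.2126×R + 0.7152×G + 0.0722×B
L = 0.2126×0.947307 + 0.7152×0.001821 + 0.0722×0.104616
L ≈ 0.210253


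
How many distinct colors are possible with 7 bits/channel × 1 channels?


Total bits = 7 bits/channel × 1 channels = 7 bits
Distinct colors = 2^7
= 128 colors


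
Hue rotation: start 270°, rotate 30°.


New hue = (H + rotation) mod 360
New hue = (270 + 30) mod 360
= 300 mod 360
= 300°


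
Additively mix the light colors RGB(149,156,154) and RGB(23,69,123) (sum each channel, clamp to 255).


Additive: each channel = min(255, C₁+C₂)
R: 149+23 = 172 → 172
G: 156+69 = 225 → 225
B: 154+123 = 277 → 255
= RGB(172, 225, 255)


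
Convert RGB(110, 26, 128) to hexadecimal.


R = 110 → 6E (hex)
G = 26 → 1A (hex)
B = 128 → 80 (hex)
Hex = #6E1A80


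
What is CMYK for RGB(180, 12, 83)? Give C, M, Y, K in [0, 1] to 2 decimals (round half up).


R'=180/255≈0.7059, G'=12/255≈0.0471, B'=83/255≈0.3255
K = 1 - max(R',G',B') = 1 - 180/255 = 75/255 = 0.29411… → 0.29
(1-R'-K)/(1-K) simplifies to (max-R)/max with max = 180:
C = (180-180)/180 = 0/180 = 0 → 0.00
M = (180-12)/180 = 168/180 = 0.93333… → 0.93
Y = (180-83)/180 = 97/180 = 0.53888… → 0.54
= CMYK(0.00, 0.93, 0.54, 0.29)


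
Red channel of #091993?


Color: #091993
R = 09 = 9
G = 19 = 25
B = 93 = 147
Red = 9


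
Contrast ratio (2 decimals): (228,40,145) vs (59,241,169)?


Linearize each sRGB channel c=v/255: c/12.92 if c ≤ 0.04045 else ((c+0.055)/1.055)^2.4
L = 0.2126×R_lin + 0.7152×G_lin + 0.0722×B_lin
Color 1 (228,40,145):
  R=228: 228/255≈0.8941 > 0.04045 → ((0.8941+0.055)/1.055)^2.4 ≈ 0.77582
  G=40: 40/255≈0.1569 > 0.04045 → ((0.1569+0.055)/1.055)^2.4 ≈ 0.02122
  B=145: 145/255≈0.5686 > 0.04045 → ((0.5686+0.055)/1.055)^2.4 ≈ 0.28315
  L1 = 0.2126×0.77582 + 0.7152×0.02122 + 0.0722×0.28315 ≈ 0.20056
Color 2 (59,241,169):
  R=59: 59/255≈0.2314 > 0.04045 → ((0.2314+0.055)/1.055)^2.4 ≈ 0.04374
  G=241: 241/255≈0.9451 > 0.04045 → ((0.9451+0.055)/1.055)^2.4 ≈ 0.87962
  B=169: 169/255≈0.6627 > 0.04045 → ((0.6627+0.055)/1.055)^2.4 ≈ 0.39676
  L2 = 0.2126×0.04374 + 0.7152×0.87962 + 0.0722×0.39676 ≈ 0.66705
Lighter = 0.66705, Darker = 0.20056
Ratio = (L_lighter + 0.05) / (L_darker + 0.05)
Ratio = (0.66705 + 0.05) / (0.20056 + 0.05) = 0.71705 / 0.25056 ≈ 2.8618
Ratio ≈ 2.86:1


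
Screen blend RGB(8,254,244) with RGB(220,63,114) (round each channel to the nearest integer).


Screen: C = 255 - (255-A)×(255-B)/255, rounded to nearest integer
R: 255 - (255-8)×(255-220)/255 = 255 - 8645/255 ≈ 255 - 33.902 = 221.098 → 221
G: 255 - (255-254)×(255-63)/255 = 255 - 192/255 ≈ 255 - 0.753 = 254.247 → 254
B: 255 - (255-244)×(255-114)/255 = 255 - 1551/255 ≈ 255 - 6.082 = 248.918 → 249
= RGB(221, 254, 249)


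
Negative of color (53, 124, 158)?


Invert: (255-R, 255-G, 255-B)
R: 255-53 = 202
G: 255-124 = 131
B: 255-158 = 97
= RGB(202, 131, 97)


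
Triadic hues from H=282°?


Triadic: equally spaced at 120° intervals
H1 = 282°
H2 = (282 + 120) mod 360 = 42°
H3 = (282 + 240) mod 360 = 162°
Triadic = 282°, 42°, 162°


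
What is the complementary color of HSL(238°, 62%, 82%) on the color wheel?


Complement = opposite side of color wheel = hue + 180°
H' = (238 + 180) mod 360 = 58°
S and L unchanged.
= HSL(58°, 62%, 82%)


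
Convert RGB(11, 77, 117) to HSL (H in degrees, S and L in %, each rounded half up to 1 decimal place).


Normalize: R'=11/255≈0.0431, G'=77/255≈0.3020, B'=117/255≈0.4588
Max=117/255, Min=11/255, Δ=Max-Min=106/255
L = (Max+Min)/2 = (117+11)/510 = 128/510 = 0.25098… → L = 25.1%
L ≤ 0.5 → S = Δ/(Max+Min) = 106/(117+11) = 106/128 = 0.82812… → S = 82.8%
(the 1/255 factors cancel in S and H, so raw channel differences can be used)
Max is B' → H = 60 × ((R-G)/Δ + 4) = 60 × ((11-77)/106 + 4)
  -66/106 + 4 = -0.6226… + 4 = 3.3773…
  H = 60 × 3.3773… = 202.641…° → H = 202.6°
= HSL(202.6°, 82.8%, 25.1%)


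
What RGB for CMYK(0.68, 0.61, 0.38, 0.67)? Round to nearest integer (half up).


R = 255 × (1-C) × (1-K) = 255 × 0.32 × 0.33 = 26.928 → 27
G = 255 × (1-M) × (1-K) = 255 × 0.39 × 0.33 = 32.8185 → 33
B = 255 × (1-Y) × (1-K) = 255 × 0.62 × 0.33 = 52.173 → 52
= RGB(27, 33, 52)


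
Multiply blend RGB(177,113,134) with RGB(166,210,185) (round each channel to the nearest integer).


Multiply: C = A×B/255, rounded to nearest integer
R: 177×166/255 = 29382/255 ≈ 115.224 → 115
G: 113×210/255 = 23730/255 ≈ 93.059 → 93
B: 134×185/255 = 24790/255 ≈ 97.216 → 97
= RGB(115, 93, 97)


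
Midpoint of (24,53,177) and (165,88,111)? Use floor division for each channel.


Midpoint: each channel = ⌊(C₁+C₂)/2⌋
R: ⌊(24+165)/2⌋ = 94
G: ⌊(53+88)/2⌋ = 70
B: ⌊(177+111)/2⌋ = 144
= RGB(94, 70, 144)


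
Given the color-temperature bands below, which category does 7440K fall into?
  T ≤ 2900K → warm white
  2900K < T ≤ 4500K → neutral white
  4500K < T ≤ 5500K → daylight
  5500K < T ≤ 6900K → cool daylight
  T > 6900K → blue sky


Temperature: 7440K
7440K > 6900K → blue sky
Classification: blue sky


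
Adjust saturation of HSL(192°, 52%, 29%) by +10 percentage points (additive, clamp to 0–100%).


Original S = 52%
Adjustment = +10 percentage points
New S = 52 + (10) = 62
Clamp to [0, 100] → 62
= HSL(192°, 62%, 29%)


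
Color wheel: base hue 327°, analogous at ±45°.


Base hue: 327°
Left analog: (327 - 45) mod 360 = 282°
Right analog: (327 + 45) mod 360 = 12°
Analogous hues = 282° and 12°


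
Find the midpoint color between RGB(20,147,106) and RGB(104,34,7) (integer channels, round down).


Midpoint: each channel = ⌊(C₁+C₂)/2⌋
R: ⌊(20+104)/2⌋ = 62
G: ⌊(147+34)/2⌋ = 90
B: ⌊(106+7)/2⌋ = 56
= RGB(62, 90, 56)


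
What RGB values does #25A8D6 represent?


25 → 37 (R)
A8 → 168 (G)
D6 → 214 (B)
= RGB(37, 168, 214)


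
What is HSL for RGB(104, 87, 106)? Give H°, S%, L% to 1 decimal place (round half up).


Normalize: R'=104/255≈0.4078, G'=87/255≈0.3412, B'=106/255≈0.4157
Max=106/255, Min=87/255, Δ=Max-Min=19/255
L = (Max+Min)/2 = (106+87)/510 = 193/510 = 0.37843… → L = 37.8%
L ≤ 0.5 → S = Δ/(Max+Min) = 19/(106+87) = 19/193 = 0.09844… → S = 9.8%
(the 1/255 factors cancel in S and H, so raw channel differences can be used)
Max is B' → H = 60 × ((R-G)/Δ + 4) = 60 × ((104-87)/19 + 4)
  17/19 + 4 = 0.8947… + 4 = 4.8947…
  H = 60 × 4.8947… = 293.684…° → H = 293.7°
= HSL(293.7°, 9.8%, 37.8%)


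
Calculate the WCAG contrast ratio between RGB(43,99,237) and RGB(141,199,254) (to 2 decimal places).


Linearize each sRGB channel c=v/255: c/12.92 if c ≤ 0.04045 else ((c+0.055)/1.055)^2.4
L = 0.2126×R_lin + 0.7152×G_lin + 0.0722×B_lin
Color 1 (43,99,237):
  R=43: 43/255≈0.1686 > 0.04045 → ((0.1686+0.055)/1.055)^2.4 ≈ 0.02416
  G=99: 99/255≈0.3882 > 0.04045 → ((0.3882+0.055)/1.055)^2.4 ≈ 0.12477
  B=237: 237/255≈0.9294 > 0.04045 → ((0.9294+0.055)/1.055)^2.4 ≈ 0.84687
  L1 = 0.2126×0.02416 + 0.7152×0.12477 + 0.0722×0.84687 ≈ 0.15552
Color 2 (141,199,254):
  R=141: 141/255≈0.5529 > 0.04045 → ((0.5529+0.055)/1.055)^2.4 ≈ 0.26636
  G=199: 199/255≈0.7804 > 0.04045 → ((0.7804+0.055)/1.055)^2.4 ≈ 0.57112
  B=254: 254/255≈0.9961 > 0.04045 → ((0.9961+0.055)/1.055)^2.4 ≈ 0.99110
  L2 = 0.2126×0.26636 + 0.7152×0.57112 + 0.0722×0.99110 ≈ 0.53665
Lighter = 0.53665, Darker = 0.15552
Ratio = (L_lighter + 0.05) / (L_darker + 0.05)
Ratio = (0.53665 + 0.05) / (0.15552 + 0.05) = 0.58665 / 0.20552 ≈ 2.8545
Ratio ≈ 2.85:1


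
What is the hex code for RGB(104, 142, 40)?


R = 104 → 68 (hex)
G = 142 → 8E (hex)
B = 40 → 28 (hex)
Hex = #688E28


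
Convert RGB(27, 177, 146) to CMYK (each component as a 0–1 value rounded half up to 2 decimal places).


R'=27/255≈0.1059, G'=177/255≈0.6941, B'=146/255≈0.5725
K = 1 - max(R',G',B') = 1 - 177/255 = 78/255 = 0.30588… → 0.31
(1-R'-K)/(1-K) simplifies to (max-R)/max with max = 177:
C = (177-27)/177 = 150/177 = 0.84745… → 0.85
M = (177-177)/177 = 0/177 = 0 → 0.00
Y = (177-146)/177 = 31/177 = 0.17514… → 0.18
= CMYK(0.85, 0.00, 0.18, 0.31)


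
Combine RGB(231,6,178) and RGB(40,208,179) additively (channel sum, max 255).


Additive: each channel = min(255, C₁+C₂)
R: 231+40 = 271 → 255
G: 6+208 = 214 → 214
B: 178+179 = 357 → 255
= RGB(255, 214, 255)


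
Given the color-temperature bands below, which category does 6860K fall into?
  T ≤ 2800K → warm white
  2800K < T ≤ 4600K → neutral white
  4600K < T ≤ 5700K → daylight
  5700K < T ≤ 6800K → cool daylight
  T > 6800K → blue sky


Temperature: 6860K
6860K > 6800K → blue sky
Classification: blue sky


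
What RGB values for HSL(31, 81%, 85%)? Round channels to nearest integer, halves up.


H=31°, S=0.81, L=0.85
C = (1-|2L-1|)×S = (1-|0.70|)×0.81 = 0.243
H' = H/60 = 31/60 ≈ 0.5167; X = C×(1-|H' mod 2 - 1|) = 0.12555
m = L - C/2 = 0.85 - 0.1215 = 0.7285
Sector ⌊H'⌋ = 0 → (R',G',B') = (0.243, 0.12555, 0.0)
RGB = ((R'+m)×255, (G'+m)×255, (B'+m)×255) = (247.7325, 217.78275, 185.7675)
Round half up → RGB(248, 218, 186)


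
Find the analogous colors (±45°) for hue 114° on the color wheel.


Base hue: 114°
Left analog: (114 - 45) mod 360 = 69°
Right analog: (114 + 45) mod 360 = 159°
Analogous hues = 69° and 159°


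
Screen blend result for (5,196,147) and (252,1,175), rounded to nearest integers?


Screen: C = 255 - (255-A)×(255-B)/255, rounded to nearest integer
R: 255 - (255-5)×(255-252)/255 = 255 - 750/255 ≈ 255 - 2.941 = 252.059 → 252
G: 255 - (255-196)×(255-1)/255 = 255 - 14986/255 ≈ 255 - 58.769 = 196.231 → 196
B: 255 - (255-147)×(255-175)/255 = 255 - 8640/255 ≈ 255 - 33.882 = 221.118 → 221
= RGB(252, 196, 221)


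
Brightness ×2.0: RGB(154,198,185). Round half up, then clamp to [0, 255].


Multiply each channel by 2.0, round half up, clamp to [0, 255]
R: 154×2.0 = 308 → clamp → 255
G: 198×2.0 = 396 → clamp → 255
B: 185×2.0 = 370 → clamp → 255
= RGB(255, 255, 255)


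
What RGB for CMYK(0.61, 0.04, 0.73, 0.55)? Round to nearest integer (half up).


R = 255 × (1-C) × (1-K) = 255 × 0.39 × 0.45 = 44.7525 → 45
G = 255 × (1-M) × (1-K) = 255 × 0.96 × 0.45 = 110.16 → 110
B = 255 × (1-Y) × (1-K) = 255 × 0.27 × 0.45 = 30.9825 → 31
= RGB(45, 110, 31)


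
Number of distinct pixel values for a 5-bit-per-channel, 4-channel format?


Total bits = 5 bits/channel × 4 channels = 20 bits
Distinct pixel values = 2^20
= 1,048,576 pixel values


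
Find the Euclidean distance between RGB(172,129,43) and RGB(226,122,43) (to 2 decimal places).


d = √[(R₁-R₂)² + (G₁-G₂)² + (B₁-B₂)²]
d = √[(172-226)² + (129-122)² + (43-43)²]
d = √[2916 + 49 + 0]
d = √2965
d ≈ 54.45


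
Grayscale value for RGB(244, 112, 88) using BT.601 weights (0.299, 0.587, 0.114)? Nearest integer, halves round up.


Gray = 0.299×R + 0.587×G + 0.114×B
Gray = 0.299×244 + 0.587×112 + 0.114×88
Gray = 72.956 + 65.744 + 10.032
Gray = 148.732 → round half up → 149
Gray = 149


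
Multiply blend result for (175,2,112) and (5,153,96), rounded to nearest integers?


Multiply: C = A×B/255, rounded to nearest integer
R: 175×5/255 = 875/255 ≈ 3.431 → 3
G: 2×153/255 = 306/255 ≈ 1.200 → 1
B: 112×96/255 = 10752/255 ≈ 42.165 → 42
= RGB(3, 1, 42)


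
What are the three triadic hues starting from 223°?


Triadic: equally spaced at 120° intervals
H1 = 223°
H2 = (223 + 120) mod 360 = 343°
H3 = (223 + 240) mod 360 = 103°
Triadic = 223°, 343°, 103°


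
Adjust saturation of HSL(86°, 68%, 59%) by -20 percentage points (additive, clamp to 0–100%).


Original S = 68%
Adjustment = -20 percentage points
New S = 68 + (-20) = 48
Clamp to [0, 100] → 48
= HSL(86°, 48%, 59%)


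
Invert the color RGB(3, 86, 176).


Invert: (255-R, 255-G, 255-B)
R: 255-3 = 252
G: 255-86 = 169
B: 255-176 = 79
= RGB(252, 169, 79)


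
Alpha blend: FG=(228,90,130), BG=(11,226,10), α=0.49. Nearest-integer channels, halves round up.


C = α×F + (1-α)×B, with 1-α = 0.51
R: 0.49×228 + 0.51×11 = 111.72 + 5.61 = 117.33 → 117
G: 0.49×90 + 0.51×226 = 44.10 + 115.26 = 159.36 → 159
B: 0.49×130 + 0.51×10 = 63.70 + 5.10 = 68.80 → 69
= RGB(117, 159, 69)


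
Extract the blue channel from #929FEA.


Color: #929FEA
R = 92 = 146
G = 9F = 159
B = EA = 234
Blue = 234


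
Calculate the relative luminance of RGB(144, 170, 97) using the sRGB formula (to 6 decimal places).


Linearize each channel (sRGB transfer function): c = v/255; c_lin = c/12.92 if c ≤ 0.04045, else ((c+0.055)/1.055)^2.4
  R: 144/255 ≈ 0.564706 > 0.04045 → ((0.564706+0.055)/1.055)^2.4 ≈ 0.278894
  G: 170/255 ≈ 0.666667 > 0.04045 → ((0.666667+0.055)/1.055)^2.4 ≈ 0.401978
  B: 97/255 ≈ 0.380392 > 0.04045 → ((0.380392+0.055)/1.055)^2.4 ≈ 0.119538
R_lin = 0.278894, G_lin = 0.401978, B_lin = 0.119538
L = 0.2126×R + 0.7152×G + 0.0722×B
L = 0.2126×0.278894 + 0.7152×0.401978 + 0.0722×0.119538
L ≈ 0.355418


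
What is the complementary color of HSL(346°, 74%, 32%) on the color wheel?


Complement = opposite side of color wheel = hue + 180°
H' = (346 + 180) mod 360 = 166°
S and L unchanged.
= HSL(166°, 74%, 32%)


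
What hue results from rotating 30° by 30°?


New hue = (H + rotation) mod 360
New hue = (30 + 30) mod 360
= 60 mod 360
= 60°


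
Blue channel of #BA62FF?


Color: #BA62FF
R = BA = 186
G = 62 = 98
B = FF = 255
Blue = 255


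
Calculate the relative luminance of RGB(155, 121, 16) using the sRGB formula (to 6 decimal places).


Linearize each channel (sRGB transfer function): c = v/255; c_lin = c/12.92 if c ≤ 0.04045, else ((c+0.055)/1.055)^2.4
  R: 155/255 ≈ 0.607843 > 0.04045 → ((0.607843+0.055)/1.055)^2.4 ≈ 0.327778
  G: 121/255 ≈ 0.474510 > 0.04045 → ((0.474510+0.055)/1.055)^2.4 ≈ 0.191202
  B: 16/255 ≈ 0.062745 > 0.04045 → ((0.062745+0.055)/1.055)^2.4 ≈ 0.005182
R_lin = 0.327778, G_lin = 0.191202, B_lin = 0.005182
L = 0.2126×R + 0.7152×G + 0.0722×B
L = 0.2126×0.327778 + 0.7152×0.191202 + 0.0722×0.005182
L ≈ 0.206807


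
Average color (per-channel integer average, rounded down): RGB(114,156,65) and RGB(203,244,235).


Midpoint: each channel = ⌊(C₁+C₂)/2⌋
R: ⌊(114+203)/2⌋ = 158
G: ⌊(156+244)/2⌋ = 200
B: ⌊(65+235)/2⌋ = 150
= RGB(158, 200, 150)


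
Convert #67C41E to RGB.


67 → 103 (R)
C4 → 196 (G)
1E → 30 (B)
= RGB(103, 196, 30)


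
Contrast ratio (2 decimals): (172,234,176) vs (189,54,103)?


Linearize each sRGB channel c=v/255: c/12.92 if c ≤ 0.04045 else ((c+0.055)/1.055)^2.4
L = 0.2126×R_lin + 0.7152×G_lin + 0.0722×B_lin
Color 1 (172,234,176):
  R=172: 172/255≈0.6745 > 0.04045 → ((0.6745+0.055)/1.055)^2.4 ≈ 0.41254
  G=234: 234/255≈0.9176 > 0.04045 → ((0.9176+0.055)/1.055)^2.4 ≈ 0.82279
  B=176: 176/255≈0.6902 > 0.04045 → ((0.6902+0.055)/1.055)^2.4 ≈ 0.43415
  L1 = 0.2126×0.41254 + 0.7152×0.82279 + 0.0722×0.43415 ≈ 0.70751
Color 2 (189,54,103):
  R=189: 189/255≈0.7412 > 0.04045 → ((0.7412+0.055)/1.055)^2.4 ≈ 0.50888
  G=54: 54/255≈0.2118 > 0.04045 → ((0.2118+0.055)/1.055)^2.4 ≈ 0.03689
  B=103: 103/255≈0.4039 > 0.04045 → ((0.4039+0.055)/1.055)^2.4 ≈ 0.13563
  L2 = 0.2126×0.50888 + 0.7152×0.03689 + 0.0722×0.13563 ≈ 0.14436
Lighter = 0.70751, Darker = 0.14436
Ratio = (L_lighter + 0.05) / (L_darker + 0.05)
Ratio = (0.70751 + 0.05) / (0.14436 + 0.05) = 0.75751 / 0.19436 ≈ 3.8974
Ratio ≈ 3.90:1


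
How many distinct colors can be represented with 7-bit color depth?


Colors = 2^bits = 2^7
= 128 colors


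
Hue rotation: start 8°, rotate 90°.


New hue = (H + rotation) mod 360
New hue = (8 + 90) mod 360
= 98 mod 360
= 98°


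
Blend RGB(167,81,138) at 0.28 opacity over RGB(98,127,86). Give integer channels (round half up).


C = α×F + (1-α)×B, with 1-α = 0.72
R: 0.28×167 + 0.72×98 = 46.76 + 70.56 = 117.32 → 117
G: 0.28×81 + 0.72×127 = 22.68 + 91.44 = 114.12 → 114
B: 0.28×138 + 0.72×86 = 38.64 + 61.92 = 100.56 → 101
= RGB(117, 114, 101)


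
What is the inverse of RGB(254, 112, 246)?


Invert: (255-R, 255-G, 255-B)
R: 255-254 = 1
G: 255-112 = 143
B: 255-246 = 9
= RGB(1, 143, 9)


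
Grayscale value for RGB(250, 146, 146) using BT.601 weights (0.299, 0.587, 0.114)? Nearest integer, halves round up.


Gray = 0.299×R + 0.587×G + 0.114×B
Gray = 0.299×250 + 0.587×146 + 0.114×146
Gray = 74.750 + 85.702 + 16.644
Gray = 177.096 → round half up → 177
Gray = 177


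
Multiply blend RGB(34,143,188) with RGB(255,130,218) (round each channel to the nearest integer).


Multiply: C = A×B/255, rounded to nearest integer
R: 34×255/255 = 8670/255 ≈ 34.000 → 34
G: 143×130/255 = 18590/255 ≈ 72.902 → 73
B: 188×218/255 = 40984/255 ≈ 160.722 → 161
= RGB(34, 73, 161)


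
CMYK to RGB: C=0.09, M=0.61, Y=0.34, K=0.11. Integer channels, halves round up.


R = 255 × (1-C) × (1-K) = 255 × 0.91 × 0.89 = 206.5245 → 207
G = 255 × (1-M) × (1-K) = 255 × 0.39 × 0.89 = 88.5105 → 89
B = 255 × (1-Y) × (1-K) = 255 × 0.66 × 0.89 = 149.787 → 150
= RGB(207, 89, 150)


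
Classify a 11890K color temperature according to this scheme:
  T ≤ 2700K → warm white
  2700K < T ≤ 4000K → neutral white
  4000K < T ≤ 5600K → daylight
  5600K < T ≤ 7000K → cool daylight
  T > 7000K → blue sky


Temperature: 11890K
11890K > 7000K → blue sky
Classification: blue sky


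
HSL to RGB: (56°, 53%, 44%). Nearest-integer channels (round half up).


H=56°, S=0.53, L=0.44
C = (1-|2L-1|)×S = (1-|-0.12|)×0.53 = 0.4664
H' = H/60 = 56/60 ≈ 0.9333; X = C×(1-|H' mod 2 - 1|) ≈ 0.4353
m = L - C/2 = 0.44 - 0.2332 = 0.2068
Sector ⌊H'⌋ = 0 → (R',G',B') = (0.4664, ≈0.4353, 0.0)
RGB = ((R'+m)×255, (G'+m)×255, (B'+m)×255) = (171.666, 163.7372, 52.734)
Round half up → RGB(172, 164, 53)


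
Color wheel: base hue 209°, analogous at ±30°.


Base hue: 209°
Left analog: (209 - 30) mod 360 = 179°
Right analog: (209 + 30) mod 360 = 239°
Analogous hues = 179° and 239°


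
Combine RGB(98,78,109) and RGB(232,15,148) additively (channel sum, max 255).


Additive: each channel = min(255, C₁+C₂)
R: 98+232 = 330 → 255
G: 78+15 = 93 → 93
B: 109+148 = 257 → 255
= RGB(255, 93, 255)


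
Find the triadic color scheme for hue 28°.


Triadic: equally spaced at 120° intervals
H1 = 28°
H2 = (28 + 120) mod 360 = 148°
H3 = (28 + 240) mod 360 = 268°
Triadic = 28°, 148°, 268°


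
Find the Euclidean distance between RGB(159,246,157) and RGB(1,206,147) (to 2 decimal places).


d = √[(R₁-R₂)² + (G₁-G₂)² + (B₁-B₂)²]
d = √[(159-1)² + (246-206)² + (157-147)²]
d = √[24964 + 1600 + 100]
d = √26664
d ≈ 163.29


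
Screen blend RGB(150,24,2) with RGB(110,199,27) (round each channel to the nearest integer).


Screen: C = 255 - (255-A)×(255-B)/255, rounded to nearest integer
R: 255 - (255-150)×(255-110)/255 = 255 - 15225/255 ≈ 255 - 59.706 = 195.294 → 195
G: 255 - (255-24)×(255-199)/255 = 255 - 12936/255 ≈ 255 - 50.729 = 204.271 → 204
B: 255 - (255-2)×(255-27)/255 = 255 - 57684/255 ≈ 255 - 226.212 = 28.788 → 29
= RGB(195, 204, 29)


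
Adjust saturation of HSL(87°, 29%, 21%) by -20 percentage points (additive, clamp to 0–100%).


Original S = 29%
Adjustment = -20 percentage points
New S = 29 + (-20) = 9
Clamp to [0, 100] → 9
= HSL(87°, 9%, 21%)


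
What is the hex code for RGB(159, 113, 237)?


R = 159 → 9F (hex)
G = 113 → 71 (hex)
B = 237 → ED (hex)
Hex = #9F71ED


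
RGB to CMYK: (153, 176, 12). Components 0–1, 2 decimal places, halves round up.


R'=153/255≈0.6000, G'=176/255≈0.6902, B'=12/255≈0.0471
K = 1 - max(R',G',B') = 1 - 176/255 = 79/255 = 0.30980… → 0.31
(1-R'-K)/(1-K) simplifies to (max-R)/max with max = 176:
C = (176-153)/176 = 23/176 = 0.13068… → 0.13
M = (176-176)/176 = 0/176 = 0 → 0.00
Y = (176-12)/176 = 164/176 = 0.93181… → 0.93
= CMYK(0.13, 0.00, 0.93, 0.31)


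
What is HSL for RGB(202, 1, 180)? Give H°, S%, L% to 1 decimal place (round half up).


Normalize: R'=202/255≈0.7922, G'=1/255≈0.0039, B'=180/255≈0.7059
Max=202/255, Min=1/255, Δ=Max-Min=201/255
L = (Max+Min)/2 = (202+1)/510 = 203/510 = 0.39803… → L = 39.8%
L ≤ 0.5 → S = Δ/(Max+Min) = 201/(202+1) = 201/203 = 0.99014… → S = 99.0%
(the 1/255 factors cancel in S and H, so raw channel differences can be used)
Max is R' → H = 60 × (((G-B)/Δ) mod 6) = 60 × (((1-180)/201) mod 6)
  (-179)/201 = -0.8905…; negative, so add 6 → 5.1094…
  H = 60 × 5.1094… = 306.567…° → H = 306.6°
= HSL(306.6°, 99.0%, 39.8%)


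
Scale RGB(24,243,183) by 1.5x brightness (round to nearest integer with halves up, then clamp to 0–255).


Multiply each channel by 1.5, round half up, clamp to [0, 255]
R: 24×1.5 = 36
G: 243×1.5 = 364.5 → round → 365 → clamp → 255
B: 183×1.5 = 274.5 → round → 275 → clamp → 255
= RGB(36, 255, 255)


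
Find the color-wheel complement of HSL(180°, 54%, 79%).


Complement = opposite side of color wheel = hue + 180°
H' = (180 + 180) mod 360 = 0°
S and L unchanged.
= HSL(0°, 54%, 79%)


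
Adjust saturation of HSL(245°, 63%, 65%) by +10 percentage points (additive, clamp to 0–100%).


Original S = 63%
Adjustment = +10 percentage points
New S = 63 + (10) = 73
Clamp to [0, 100] → 73
= HSL(245°, 73%, 65%)


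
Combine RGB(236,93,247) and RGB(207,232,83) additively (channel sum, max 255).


Additive: each channel = min(255, C₁+C₂)
R: 236+207 = 443 → 255
G: 93+232 = 325 → 255
B: 247+83 = 330 → 255
= RGB(255, 255, 255)


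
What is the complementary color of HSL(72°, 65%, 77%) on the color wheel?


Complement = opposite side of color wheel = hue + 180°
H' = (72 + 180) mod 360 = 252°
S and L unchanged.
= HSL(252°, 65%, 77%)


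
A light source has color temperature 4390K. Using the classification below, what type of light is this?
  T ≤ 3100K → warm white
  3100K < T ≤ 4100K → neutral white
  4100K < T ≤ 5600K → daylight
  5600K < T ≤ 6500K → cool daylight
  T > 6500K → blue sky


Temperature: 4390K
4100K < 4390K ≤ 5600K → daylight
Classification: daylight


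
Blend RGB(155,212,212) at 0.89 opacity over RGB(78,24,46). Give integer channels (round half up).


C = α×F + (1-α)×B, with 1-α = 0.11
R: 0.89×155 + 0.11×78 = 137.95 + 8.58 = 146.53 → 147
G: 0.89×212 + 0.11×24 = 188.68 + 2.64 = 191.32 → 191
B: 0.89×212 + 0.11×46 = 188.68 + 5.06 = 193.74 → 194
= RGB(147, 191, 194)


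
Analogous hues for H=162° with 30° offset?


Base hue: 162°
Left analog: (162 - 30) mod 360 = 132°
Right analog: (162 + 30) mod 360 = 192°
Analogous hues = 132° and 192°


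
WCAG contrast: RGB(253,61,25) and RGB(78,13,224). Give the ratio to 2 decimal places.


Linearize each sRGB channel c=v/255: c/12.92 if c ≤ 0.04045 else ((c+0.055)/1.055)^2.4
L = 0.2126×R_lin + 0.7152×G_lin + 0.0722×B_lin
Color 1 (253,61,25):
  R=253: 253/255≈0.9922 > 0.04045 → ((0.9922+0.055)/1.055)^2.4 ≈ 0.98225
  G=61: 61/255≈0.2392 > 0.04045 → ((0.2392+0.055)/1.055)^2.4 ≈ 0.04667
  B=25: 25/255≈0.0980 > 0.04045 → ((0.0980+0.055)/1.055)^2.4 ≈ 0.00972
  L1 = 0.2126×0.98225 + 0.7152×0.04667 + 0.0722×0.00972 ≈ 0.24290
Color 2 (78,13,224):
  R=78: 78/255≈0.3059 > 0.04045 → ((0.3059+0.055)/1.055)^2.4 ≈ 0.07619
  G=13: 13/255≈0.0510 > 0.04045 → ((0.0510+0.055)/1.055)^2.4 ≈ 0.00402
  B=224: 224/255≈0.8784 > 0.04045 → ((0.8784+0.055)/1.055)^2.4 ≈ 0.74540
  L2 = 0.2126×0.07619 + 0.7152×0.00402 + 0.0722×0.74540 ≈ 0.07289
Lighter = 0.24290, Darker = 0.07289
Ratio = (L_lighter + 0.05) / (L_darker + 0.05)
Ratio = (0.24290 + 0.05) / (0.07289 + 0.05) = 0.29290 / 0.12289 ≈ 2.3834
Ratio ≈ 2.38:1


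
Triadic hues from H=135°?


Triadic: equally spaced at 120° intervals
H1 = 135°
H2 = (135 + 120) mod 360 = 255°
H3 = (135 + 240) mod 360 = 15°
Triadic = 135°, 255°, 15°


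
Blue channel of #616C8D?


Color: #616C8D
R = 61 = 97
G = 6C = 108
B = 8D = 141
Blue = 141


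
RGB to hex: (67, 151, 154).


R = 67 → 43 (hex)
G = 151 → 97 (hex)
B = 154 → 9A (hex)
Hex = #43979A


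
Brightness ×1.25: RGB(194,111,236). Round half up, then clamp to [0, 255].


Multiply each channel by 1.25, round half up, clamp to [0, 255]
R: 194×1.25 = 242.5 → round → 243
G: 111×1.25 = 138.75 → round → 139
B: 236×1.25 = 295 → clamp → 255
= RGB(243, 139, 255)


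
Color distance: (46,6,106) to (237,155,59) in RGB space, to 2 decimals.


d = √[(R₁-R₂)² + (G₁-G₂)² + (B₁-B₂)²]
d = √[(46-237)² + (6-155)² + (106-59)²]
d = √[36481 + 22201 + 2209]
d = √60891
d ≈ 246.76


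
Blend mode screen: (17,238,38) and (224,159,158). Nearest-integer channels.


Screen: C = 255 - (255-A)×(255-B)/255, rounded to nearest integer
R: 255 - (255-17)×(255-224)/255 = 255 - 7378/255 ≈ 255 - 28.933 = 226.067 → 226
G: 255 - (255-238)×(255-159)/255 = 255 - 1632/255 ≈ 255 - 6.400 = 248.600 → 249
B: 255 - (255-38)×(255-158)/255 = 255 - 21049/255 ≈ 255 - 82.545 = 172.455 → 172
= RGB(226, 249, 172)


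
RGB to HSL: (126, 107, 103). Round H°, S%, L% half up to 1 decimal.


Normalize: R'=126/255≈0.4941, G'=107/255≈0.4196, B'=103/255≈0.4039
Max=126/255, Min=103/255, Δ=Max-Min=23/255
L = (Max+Min)/2 = (126+103)/510 = 229/510 = 0.44901… → L = 44.9%
L ≤ 0.5 → S = Δ/(Max+Min) = 23/(126+103) = 23/229 = 0.10043… → S = 10.0%
(the 1/255 factors cancel in S and H, so raw channel differences can be used)
Max is R' → H = 60 × (((G-B)/Δ) mod 6) = 60 × (((107-103)/23) mod 6)
  4/23 = 0.1739…
  H = 60 × 0.1739… = 10.434…° → H = 10.4°
= HSL(10.4°, 10.0%, 44.9%)


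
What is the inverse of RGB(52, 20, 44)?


Invert: (255-R, 255-G, 255-B)
R: 255-52 = 203
G: 255-20 = 235
B: 255-44 = 211
= RGB(203, 235, 211)


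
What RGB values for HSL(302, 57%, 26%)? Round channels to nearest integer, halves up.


H=302°, S=0.57, L=0.26
C = (1-|2L-1|)×S = (1-|-0.48|)×0.57 = 0.2964
H' = H/60 = 302/60 ≈ 5.0333; X = C×(1-|H' mod 2 - 1|) = 0.28652
m = L - C/2 = 0.26 - 0.1482 = 0.1118
Sector ⌊H'⌋ = 5 → (R',G',B') = (0.2964, 0.0, 0.28652)
RGB = ((R'+m)×255, (G'+m)×255, (B'+m)×255) = (104.091, 28.509, 101.5716)
Round half up → RGB(104, 29, 102)


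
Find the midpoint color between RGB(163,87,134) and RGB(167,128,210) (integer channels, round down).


Midpoint: each channel = ⌊(C₁+C₂)/2⌋
R: ⌊(163+167)/2⌋ = 165
G: ⌊(87+128)/2⌋ = 107
B: ⌊(134+210)/2⌋ = 172
= RGB(165, 107, 172)


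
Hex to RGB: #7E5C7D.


7E → 126 (R)
5C → 92 (G)
7D → 125 (B)
= RGB(126, 92, 125)


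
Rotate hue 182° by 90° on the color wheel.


New hue = (H + rotation) mod 360
New hue = (182 + 90) mod 360
= 272 mod 360
= 272°


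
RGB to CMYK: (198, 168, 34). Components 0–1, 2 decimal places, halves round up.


R'=198/255≈0.7765, G'=168/255≈0.6588, B'=34/255≈0.1333
K = 1 - max(R',G',B') = 1 - 198/255 = 57/255 = 0.22352… → 0.22
(1-R'-K)/(1-K) simplifies to (max-R)/max with max = 198:
C = (198-198)/198 = 0/198 = 0 → 0.00
M = (198-168)/198 = 30/198 = 0.15151… → 0.15
Y = (198-34)/198 = 164/198 = 0.82828… → 0.83
= CMYK(0.00, 0.15, 0.83, 0.22)


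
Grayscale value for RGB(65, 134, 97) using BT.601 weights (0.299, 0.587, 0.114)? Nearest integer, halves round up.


Gray = 0.299×R + 0.587×G + 0.114×B
Gray = 0.299×65 + 0.587×134 + 0.114×97
Gray = 19.435 + 78.658 + 11.058
Gray = 109.151 → round half up → 109
Gray = 109


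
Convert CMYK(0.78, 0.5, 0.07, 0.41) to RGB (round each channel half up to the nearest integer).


R = 255 × (1-C) × (1-K) = 255 × 0.22 × 0.59 = 33.099 → 33
G = 255 × (1-M) × (1-K) = 255 × 0.50 × 0.59 = 75.225 → 75
B = 255 × (1-Y) × (1-K) = 255 × 0.93 × 0.59 = 139.9185 → 140
= RGB(33, 75, 140)


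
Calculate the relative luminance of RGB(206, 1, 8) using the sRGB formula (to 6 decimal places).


Linearize each channel (sRGB transfer function): c = v/255; c_lin = c/12.92 if c ≤ 0.04045, else ((c+0.055)/1.055)^2.4
  R: 206/255 ≈ 0.807843 > 0.04045 → ((0.807843+0.055)/1.055)^2.4 ≈ 0.617207
  G: 1/255 ≈ 0.003922 ≤ 0.04045 → 0.003922/12.92 ≈ 0.000304
  B: 8/255 ≈ 0.031373 ≤ 0.04045 → 0.031373/12.92 ≈ 0.002428
R_lin = 0.617207, G_lin = 0.000304, B_lin = 0.002428
L = 0.2126×R + 0.7152×G + 0.0722×B
L = 0.2126×0.617207 + 0.7152×0.000304 + 0.0722×0.002428
L ≈ 0.131611


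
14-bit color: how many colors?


Colors = 2^bits = 2^14
= 16,384 colors


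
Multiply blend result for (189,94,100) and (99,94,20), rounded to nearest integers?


Multiply: C = A×B/255, rounded to nearest integer
R: 189×99/255 = 18711/255 ≈ 73.376 → 73
G: 94×94/255 = 8836/255 ≈ 34.651 → 35
B: 100×20/255 = 2000/255 ≈ 7.843 → 8
= RGB(73, 35, 8)
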